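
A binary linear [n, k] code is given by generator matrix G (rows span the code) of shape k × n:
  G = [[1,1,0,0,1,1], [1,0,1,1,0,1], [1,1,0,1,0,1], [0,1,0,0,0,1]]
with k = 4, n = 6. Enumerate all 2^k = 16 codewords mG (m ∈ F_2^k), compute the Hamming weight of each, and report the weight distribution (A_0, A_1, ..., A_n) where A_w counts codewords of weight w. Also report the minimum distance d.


Weight distribution: A_0 = 1, A_2 = 6, A_4 = 9. Minimum distance d = 2.

Enumerate all 2^4 = 16 messages m ∈ F_2^4.
For each, compute codeword c = mG in F_2^6, then tally its weight.
  m = 0000 → c = 000000, weight = 0.
  m = 1000 → c = 110011, weight = 4.
  m = 0100 → c = 101101, weight = 4.
  m = 1100 → c = 011110, weight = 4.
  m = 0010 → c = 110101, weight = 4.
  m = 1010 → c = 000110, weight = 2.
  m = 0110 → c = 011000, weight = 2.
  m = 1110 → c = 101011, weight = 4.
  m = 0001 → c = 010001, weight = 2.
  m = 1001 → c = 100010, weight = 2.
  m = 0101 → c = 111100, weight = 4.
  m = 1101 → c = 001111, weight = 4.
  m = 0011 → c = 100100, weight = 2.
  m = 1011 → c = 010111, weight = 4.
  m = 0111 → c = 001001, weight = 2.
  m = 1111 → c = 111010, weight = 4.
Tally weights:
  weight 0: 1 codewords.
  weight 2: 6 codewords.
  weight 4: 9 codewords.
Minimum distance d = smallest w > 0 with A_w > 0 = 2.
Sanity: Σ A_w = 16 = 2^4 = 16 ✓.


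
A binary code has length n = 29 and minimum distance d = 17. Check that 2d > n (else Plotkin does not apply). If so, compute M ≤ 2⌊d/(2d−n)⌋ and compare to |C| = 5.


Plotkin bound M ≤ 6; given |C| = 5 ≤ bound (satisfied).

Check applicability: 2d = 34, n = 29.
2d − n = 5 > 0, so Plotkin applies.
Compute d/(2d−n) = 17/5 ≈ 3.4000.
⌊d/(2d−n)⌋ = 3.
Plotkin bound: M ≤ 2·3 = 6.
Given |C| = 5, check: satisfied.
This |C| is below the Plotkin bound.


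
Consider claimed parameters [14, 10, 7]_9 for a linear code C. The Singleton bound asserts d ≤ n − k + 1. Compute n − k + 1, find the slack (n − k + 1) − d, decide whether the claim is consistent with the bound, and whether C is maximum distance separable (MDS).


Singleton RHS = n − k + 1 = 5, slack = -2, bound violated (no such code; not MDS).

Singleton bound: d ≤ n − k + 1.
Here n = 14, k = 10, so n − k + 1 = 5.
Given d = 7, check d ≤ 5: NO.
Slack = (n − k + 1) − d = -2.
The slack is negative: d = 7 exceeds n − k + 1 = 5 by 2, so the Singleton bound is violated and no linear [14, 10, 7]_9 code can exist. In particular it is not MDS (MDS requires d = n − k + 1 exactly).
Description: the claimed parameters are [14, 10, 7]_9; such a code would be impossible (violates the Singleton bound).


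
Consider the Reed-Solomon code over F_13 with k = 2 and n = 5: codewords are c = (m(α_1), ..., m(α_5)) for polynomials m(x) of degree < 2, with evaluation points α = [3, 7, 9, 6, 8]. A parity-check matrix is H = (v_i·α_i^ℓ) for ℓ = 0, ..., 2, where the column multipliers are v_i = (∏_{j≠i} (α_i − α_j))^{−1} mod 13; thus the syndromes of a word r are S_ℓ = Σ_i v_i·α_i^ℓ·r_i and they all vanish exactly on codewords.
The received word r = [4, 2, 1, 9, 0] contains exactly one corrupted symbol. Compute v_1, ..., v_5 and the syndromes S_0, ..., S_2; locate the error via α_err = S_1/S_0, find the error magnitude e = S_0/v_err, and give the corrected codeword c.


S = (6, 9, 7), error at position 5, error magnitude e = 5, c = [4, 2, 1, 9, 8].

Step 1: column multipliers v_i = (∏_{j≠i}(α_i − α_j))^{−1} mod 13.
  i = 1 (α = 3): (3−7)(3−9)(3−6)(3−8) = (−4)·(−6)·(−3)·(−5) = 360 ≡ 9, so v_1 = 9^{−1} = 3 (mod 13).
  i = 2 (α = 7): (7−3)(7−9)(7−6)(7−8) = 4·(−2)·1·(−1) = 8 ≡ 8, so v_2 = 8^{−1} = 5 (mod 13).
  i = 3 (α = 9): (9−3)(9−7)(9−6)(9−8) = 6·2·3·1 = 36 ≡ 10, so v_3 = 10^{−1} = 4 (mod 13).
  i = 4 (α = 6): (6−3)(6−7)(6−9)(6−8) = 3·(−1)·(−3)·(−2) = −18 ≡ 8, so v_4 = 8^{−1} = 5 (mod 13).
  i = 5 (α = 8): (8−3)(8−7)(8−9)(8−6) = 5·1·(−1)·2 = −10 ≡ 3, so v_5 = 3^{−1} = 9 (mod 13).
  v = [3, 5, 4, 5, 9].
Step 2: syndromes of r = [4, 2, 1, 9, 0] (all sums mod 13).
  S_0 = Σ v_i r_i = 3·4 + 5·2 + 4·1 + 5·9 + 9·0 = 71 ≡ 6.
  S_1 = Σ v_i α_i r_i = 3·3·4 + 5·7·2 + 4·9·1 + 5·6·9 + 9·8·0 = 412 ≡ 9.
  α_i^2 mod 13 = [9, 10, 3, 10, 12].
  S_2 = Σ v_i α_i^2 r_i = 3·9·4 + 5·10·2 + 4·3·1 + 5·10·9 + 9·12·0 = 670 ≡ 7.
  S = (6, 9, 7) ≠ 0, so r is not a codeword (an error is present).
Step 3: locate the error. For a single error e at position i, S_ℓ = v_i·e·α_i^ℓ, so α_err = S_1/S_0.
  S_0^{−1} = 6^{−1} = 11 (mod 13), so α_err = 9·11 = 99 ≡ 8 = α_5. Error position i = 5.
  Consistency check: S_2/S_1 = 7·3 = 21 ≡ 8 = α_err ✓ (single-error assumption holds).
Step 4: error magnitude e = S_0/v_5 = S_0·∏_{j≠5}(α_5 − α_j) = 6·3 = 18 ≡ 5 (mod 13).
Step 5: correct position 5: c_5 = r_5 − e = 0 − 5 ≡ 8 (mod 13). Hence c = [4, 2, 1, 9, 8].
  Check: interpolating c through the α_i gives m(x) = 12 + 6·x (degree < 2) with m(α_i) = c_i for every i, so c is indeed a codeword.


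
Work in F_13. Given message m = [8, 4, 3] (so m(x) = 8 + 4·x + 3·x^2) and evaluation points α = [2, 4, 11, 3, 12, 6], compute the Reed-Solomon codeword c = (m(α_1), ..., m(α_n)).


c = [2, 7, 12, 8, 7, 10]

Message polynomial: m(x) = 8 + 4·x + 3·x^2 (mod 13).
For each evaluation point α_i, compute m(α_i) mod 13:
  α_1 = 2: Horner steps 3 → 10 → 2, so m(2) = 2.
  α_2 = 4: Horner steps 3 → 3 → 7, so m(4) = 7.
  α_3 = 11: Horner steps 3 → 11 → 12, so m(11) = 12.
  α_4 = 3: Horner steps 3 → 0 → 8, so m(3) = 8.
  α_5 = 12: Horner steps 3 → 1 → 7, so m(12) = 7.
  α_6 = 6: Horner steps 3 → 9 → 10, so m(6) = 10.
Codeword c = [2, 7, 12, 8, 7, 10] ∈ F_13^6.


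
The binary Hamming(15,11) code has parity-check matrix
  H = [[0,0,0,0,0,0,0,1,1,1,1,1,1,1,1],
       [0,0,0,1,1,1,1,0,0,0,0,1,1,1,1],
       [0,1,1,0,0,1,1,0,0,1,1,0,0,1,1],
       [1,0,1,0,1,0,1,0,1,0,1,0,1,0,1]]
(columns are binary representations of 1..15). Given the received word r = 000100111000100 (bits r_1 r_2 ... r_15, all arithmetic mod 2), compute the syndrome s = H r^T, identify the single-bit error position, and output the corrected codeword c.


s = (1, 1, 1, 1)^T, error position = 15, corrected codeword c = 000100111000101

Compute s = H r^T mod 2 one row at a time:
  s_1 = 1 + 1 + 0 + 0 + 0 + 1 + 0 + 0 = 3 ≡ 1 (mod 2).
  s_2 = 1 + 0 + 0 + 1 + 0 + 1 + 0 + 0 = 3 ≡ 1 (mod 2).
  s_3 = 0 + 0 + 0 + 1 + 0 + 0 + 0 + 0 = 1 ≡ 1 (mod 2).
  s_4 = 0 + 0 + 0 + 1 + 1 + 0 + 1 + 0 = 3 ≡ 1 (mod 2).
s = (1, 1, 1, 1)^T — this equals column 15 of H (binary 1111), so error is at position 15.
Correct: flip bit 15 of r = 000100111000100 to get c = 000100111000101.


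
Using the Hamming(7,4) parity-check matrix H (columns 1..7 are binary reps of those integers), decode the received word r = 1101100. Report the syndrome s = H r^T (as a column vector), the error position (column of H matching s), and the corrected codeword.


s = (0, 1, 0)^T, error position = 2, corrected codeword c = 1001100

Compute s = H r^T mod 2 one row at a time:
  s_1 = 1 + 1 + 0 + 0 = 2 ≡ 0 (mod 2).
  s_2 = 1 + 0 + 0 + 0 = 1 ≡ 1 (mod 2).
  s_3 = 1 + 0 + 1 + 0 = 2 ≡ 0 (mod 2).
s = (0, 1, 0)^T — this equals column 2 of H (binary 010), so error is at position 2.
Correct: flip bit 2 of r = 1101100 to get c = 1001100.


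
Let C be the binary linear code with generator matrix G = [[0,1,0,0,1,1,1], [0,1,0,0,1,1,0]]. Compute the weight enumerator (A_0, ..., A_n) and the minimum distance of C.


Weight distribution: A_0 = 1, A_1 = 1, A_3 = 1, A_4 = 1. Minimum distance d = 1.

Enumerate all 2^2 = 4 messages m ∈ F_2^2.
For each, compute codeword c = mG in F_2^7, then tally its weight.
  m = 00 → c = 0000000, weight = 0.
  m = 10 → c = 0100111, weight = 4.
  m = 01 → c = 0100110, weight = 3.
  m = 11 → c = 0000001, weight = 1.
Tally weights:
  weight 0: 1 codewords.
  weight 1: 1 codewords.
  weight 3: 1 codewords.
  weight 4: 1 codewords.
Minimum distance d = smallest w > 0 with A_w > 0 = 1.
Sanity: Σ A_w = 4 = 2^2 = 4 ✓.


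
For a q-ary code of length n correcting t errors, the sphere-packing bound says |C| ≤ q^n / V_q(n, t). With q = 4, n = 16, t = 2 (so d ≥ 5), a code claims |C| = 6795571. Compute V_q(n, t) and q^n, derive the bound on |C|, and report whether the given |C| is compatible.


V_q(n, t) = 1129, q^n = 4294967296, Hamming bound = 3804222, |C| = 6795571 > bound (violated).

Step 1: Compute V_q(n, t) = Σ_{j=0}^2 C(n, j) (q−1)^j.
  j = 0: C(16,0)·(3)^0 = 1·1 = 1.
  j = 1: C(16,1)·(3)^1 = 16·3 = 48.
  j = 2: C(16,2)·(3)^2 = 120·9 = 1080.
  V_q(n, t) = 1 + 48 + 1080 = 1129.
Step 2: q^n = 4^16 = 4294967296.
Step 3: Hamming bound ⌊q^n / V_q(n,t)⌋ = ⌊4294967296/1129⌋ = 3804222.
Step 4: Compare |C| = 6795571 to 3804222: violated.
The claimed |C| lies above the Hamming bound, so no 4-ary code of length 16 with d ≥ 5 can have 6795571 codewords.


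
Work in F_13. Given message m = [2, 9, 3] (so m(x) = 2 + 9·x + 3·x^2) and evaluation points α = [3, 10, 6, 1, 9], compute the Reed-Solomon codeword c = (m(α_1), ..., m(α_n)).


c = [4, 2, 8, 1, 1]

Message polynomial: m(x) = 2 + 9·x + 3·x^2 (mod 13).
For each evaluation point α_i, compute m(α_i) mod 13:
  α_1 = 3: Horner steps 3 → 5 → 4, so m(3) = 4.
  α_2 = 10: Horner steps 3 → 0 → 2, so m(10) = 2.
  α_3 = 6: Horner steps 3 → 1 → 8, so m(6) = 8.
  α_4 = 1: Horner steps 3 → 12 → 1, so m(1) = 1.
  α_5 = 9: Horner steps 3 → 10 → 1, so m(9) = 1.
Codeword c = [4, 2, 8, 1, 1] ∈ F_13^5.


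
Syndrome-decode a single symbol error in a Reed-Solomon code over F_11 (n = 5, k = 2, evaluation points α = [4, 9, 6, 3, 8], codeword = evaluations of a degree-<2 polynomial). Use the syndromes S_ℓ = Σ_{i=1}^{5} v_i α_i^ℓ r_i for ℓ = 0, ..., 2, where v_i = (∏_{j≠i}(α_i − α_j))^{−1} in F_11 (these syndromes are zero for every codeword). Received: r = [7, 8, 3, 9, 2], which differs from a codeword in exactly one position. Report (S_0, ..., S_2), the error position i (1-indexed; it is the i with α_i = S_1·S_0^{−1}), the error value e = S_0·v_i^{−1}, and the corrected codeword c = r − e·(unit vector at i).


S = (9, 6, 4), error at position 5, error magnitude e = 3, c = [7, 8, 3, 9, 10].

Step 1: column multipliers v_i = (∏_{j≠i}(α_i − α_j))^{−1} mod 11.
  i = 1 (α = 4): (4−9)(4−6)(4−3)(4−8) = (−5)·(−2)·1·(−4) = −40 ≡ 4, so v_1 = 4^{−1} = 3 (mod 11).
  i = 2 (α = 9): (9−4)(9−6)(9−3)(9−8) = 5·3·6·1 = 90 ≡ 2, so v_2 = 2^{−1} = 6 (mod 11).
  i = 3 (α = 6): (6−4)(6−9)(6−3)(6−8) = 2·(−3)·3·(−2) = 36 ≡ 3, so v_3 = 3^{−1} = 4 (mod 11).
  i = 4 (α = 3): (3−4)(3−9)(3−6)(3−8) = (−1)·(−6)·(−3)·(−5) = 90 ≡ 2, so v_4 = 2^{−1} = 6 (mod 11).
  i = 5 (α = 8): (8−4)(8−9)(8−6)(8−3) = 4·(−1)·2·5 = −40 ≡ 4, so v_5 = 4^{−1} = 3 (mod 11).
  v = [3, 6, 4, 6, 3].
Step 2: syndromes of r = [7, 8, 3, 9, 2] (all sums mod 11).
  S_0 = Σ v_i r_i = 3·7 + 6·8 + 4·3 + 6·9 + 3·2 = 141 ≡ 9.
  S_1 = Σ v_i α_i r_i = 3·4·7 + 6·9·8 + 4·6·3 + 6·3·9 + 3·8·2 = 798 ≡ 6.
  α_i^2 mod 11 = [5, 4, 3, 9, 9].
  S_2 = Σ v_i α_i^2 r_i = 3·5·7 + 6·4·8 + 4·3·3 + 6·9·9 + 3·9·2 = 873 ≡ 4.
  S = (9, 6, 4) ≠ 0, so r is not a codeword (an error is present).
Step 3: locate the error. For a single error e at position i, S_ℓ = v_i·e·α_i^ℓ, so α_err = S_1/S_0.
  S_0^{−1} = 9^{−1} = 5 (mod 11), so α_err = 6·5 = 30 ≡ 8 = α_5. Error position i = 5.
  Consistency check: S_2/S_1 = 4·2 = 8 ≡ 8 = α_err ✓ (single-error assumption holds).
Step 4: error magnitude e = S_0/v_5 = S_0·∏_{j≠5}(α_5 − α_j) = 9·4 = 36 ≡ 3 (mod 11).
Step 5: correct position 5: c_5 = r_5 − e = 2 − 3 ≡ 10 (mod 11). Hence c = [7, 8, 3, 9, 10].
  Check: interpolating c through the α_i gives m(x) = 4 + 9·x (degree < 2) with m(α_i) = c_i for every i, so c is indeed a codeword.


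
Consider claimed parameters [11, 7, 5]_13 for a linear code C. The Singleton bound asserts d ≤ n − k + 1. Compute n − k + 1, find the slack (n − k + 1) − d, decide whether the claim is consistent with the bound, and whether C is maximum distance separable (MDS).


Singleton RHS = n − k + 1 = 5, slack = 0, bound satisfied, MDS.

Singleton bound: d ≤ n − k + 1.
Here n = 11, k = 7, so n − k + 1 = 5.
Given d = 5, check d ≤ 5: YES.
Slack = (n − k + 1) − d = 0.
The code is MDS (slack = 0).
Description: the claimed parameters are [11, 7, 5]_13; such a code would be MDS (meets Singleton bound).


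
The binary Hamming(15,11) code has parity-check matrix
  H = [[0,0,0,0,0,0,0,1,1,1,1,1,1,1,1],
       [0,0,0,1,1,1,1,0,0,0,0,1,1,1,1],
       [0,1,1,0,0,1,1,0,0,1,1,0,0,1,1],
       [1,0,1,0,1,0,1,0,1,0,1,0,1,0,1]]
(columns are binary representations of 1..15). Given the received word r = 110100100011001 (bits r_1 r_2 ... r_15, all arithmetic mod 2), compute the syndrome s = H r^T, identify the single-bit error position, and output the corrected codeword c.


s = (1, 0, 0, 0)^T, error position = 8, corrected codeword c = 110100110011001

Compute s = H r^T mod 2 one row at a time:
  s_1 = 0 + 0 + 0 + 1 + 1 + 0 + 0 + 1 = 3 ≡ 1 (mod 2).
  s_2 = 1 + 0 + 0 + 1 + 1 + 0 + 0 + 1 = 4 ≡ 0 (mod 2).
  s_3 = 1 + 0 + 0 + 1 + 0 + 1 + 0 + 1 = 4 ≡ 0 (mod 2).
  s_4 = 1 + 0 + 0 + 1 + 0 + 1 + 0 + 1 = 4 ≡ 0 (mod 2).
s = (1, 0, 0, 0)^T — this equals column 8 of H (binary 1000), so error is at position 8.
Correct: flip bit 8 of r = 110100100011001 to get c = 110100110011001.


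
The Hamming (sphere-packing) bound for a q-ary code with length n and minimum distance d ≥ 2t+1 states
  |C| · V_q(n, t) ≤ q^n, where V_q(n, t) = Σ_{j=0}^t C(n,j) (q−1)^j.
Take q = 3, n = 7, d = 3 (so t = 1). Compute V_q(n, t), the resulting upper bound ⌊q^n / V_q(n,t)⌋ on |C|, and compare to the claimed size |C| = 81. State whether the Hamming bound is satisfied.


V_q(n, t) = 15, q^n = 2187, Hamming bound = 145, |C| = 81 ≤ bound (satisfied).

Step 1: Compute V_q(n, t) = Σ_{j=0}^1 C(n, j) (q−1)^j.
  j = 0: C(7,0)·(2)^0 = 1·1 = 1.
  j = 1: C(7,1)·(2)^1 = 7·2 = 14.
  V_q(n, t) = 1 + 14 = 15.
Step 2: q^n = 3^7 = 2187.
Step 3: Hamming bound ⌊q^n / V_q(n,t)⌋ = ⌊2187/15⌋ = 145.
Step 4: Compare |C| = 81 to 145: satisfied.
The claimed |C| lies below the Hamming bound.


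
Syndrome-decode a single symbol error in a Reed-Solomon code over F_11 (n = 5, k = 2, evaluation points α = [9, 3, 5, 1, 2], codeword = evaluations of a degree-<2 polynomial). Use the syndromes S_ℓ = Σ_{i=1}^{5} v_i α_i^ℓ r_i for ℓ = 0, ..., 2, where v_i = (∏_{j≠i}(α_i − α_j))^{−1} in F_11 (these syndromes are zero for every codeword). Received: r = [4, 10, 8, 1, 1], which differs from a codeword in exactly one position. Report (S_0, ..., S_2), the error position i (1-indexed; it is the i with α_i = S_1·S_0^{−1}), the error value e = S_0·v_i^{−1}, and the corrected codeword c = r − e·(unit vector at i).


S = (1, 2, 4), error at position 5, error magnitude e = 1, c = [4, 10, 8, 1, 0].

Step 1: column multipliers v_i = (∏_{j≠i}(α_i − α_j))^{−1} mod 11.
  i = 1 (α = 9): (9−3)(9−5)(9−1)(9−2) = 6·4·8·7 = 1344 ≡ 2, so v_1 = 2^{−1} = 6 (mod 11).
  i = 2 (α = 3): (3−9)(3−5)(3−1)(3−2) = (−6)·(−2)·2·1 = 24 ≡ 2, so v_2 = 2^{−1} = 6 (mod 11).
  i = 3 (α = 5): (5−9)(5−3)(5−1)(5−2) = (−4)·2·4·3 = −96 ≡ 3, so v_3 = 3^{−1} = 4 (mod 11).
  i = 4 (α = 1): (1−9)(1−3)(1−5)(1−2) = (−8)·(−2)·(−4)·(−1) = 64 ≡ 9, so v_4 = 9^{−1} = 5 (mod 11).
  i = 5 (α = 2): (2−9)(2−3)(2−5)(2−1) = (−7)·(−1)·(−3)·1 = −21 ≡ 1, so v_5 = 1^{−1} = 1 (mod 11).
  v = [6, 6, 4, 5, 1].
Step 2: syndromes of r = [4, 10, 8, 1, 1] (all sums mod 11).
  S_0 = Σ v_i r_i = 6·4 + 6·10 + 4·8 + 5·1 + 1·1 = 122 ≡ 1.
  S_1 = Σ v_i α_i r_i = 6·9·4 + 6·3·10 + 4·5·8 + 5·1·1 + 1·2·1 = 563 ≡ 2.
  α_i^2 mod 11 = [4, 9, 3, 1, 4].
  S_2 = Σ v_i α_i^2 r_i = 6·4·4 + 6·9·10 + 4·3·8 + 5·1·1 + 1·4·1 = 741 ≡ 4.
  S = (1, 2, 4) ≠ 0, so r is not a codeword (an error is present).
Step 3: locate the error. For a single error e at position i, S_ℓ = v_i·e·α_i^ℓ, so α_err = S_1/S_0.
  S_0^{−1} = 1^{−1} = 1 (mod 11), so α_err = 2·1 = 2 ≡ 2 = α_5. Error position i = 5.
  Consistency check: S_2/S_1 = 4·6 = 24 ≡ 2 = α_err ✓ (single-error assumption holds).
Step 4: error magnitude e = S_0/v_5 = S_0·∏_{j≠5}(α_5 − α_j) = 1·1 = 1 ≡ 1 (mod 11).
Step 5: correct position 5: c_5 = r_5 − e = 1 − 1 ≡ 0 (mod 11). Hence c = [4, 10, 8, 1, 0].
  Check: interpolating c through the α_i gives m(x) = 2 + 10·x (degree < 2) with m(α_i) = c_i for every i, so c is indeed a codeword.


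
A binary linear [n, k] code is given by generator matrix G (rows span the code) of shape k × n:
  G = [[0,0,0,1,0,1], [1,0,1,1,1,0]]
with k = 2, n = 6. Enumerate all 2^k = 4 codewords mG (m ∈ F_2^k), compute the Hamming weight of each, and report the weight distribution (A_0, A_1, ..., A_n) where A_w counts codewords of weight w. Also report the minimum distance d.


Weight distribution: A_0 = 1, A_2 = 1, A_4 = 2. Minimum distance d = 2.

Enumerate all 2^2 = 4 messages m ∈ F_2^2.
For each, compute codeword c = mG in F_2^6, then tally its weight.
  m = 00 → c = 000000, weight = 0.
  m = 10 → c = 000101, weight = 2.
  m = 01 → c = 101110, weight = 4.
  m = 11 → c = 101011, weight = 4.
Tally weights:
  weight 0: 1 codewords.
  weight 2: 1 codewords.
  weight 4: 2 codewords.
Minimum distance d = smallest w > 0 with A_w > 0 = 2.
Sanity: Σ A_w = 4 = 2^2 = 4 ✓.


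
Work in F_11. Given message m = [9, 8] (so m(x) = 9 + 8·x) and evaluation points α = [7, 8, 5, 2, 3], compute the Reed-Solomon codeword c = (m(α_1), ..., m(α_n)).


c = [10, 7, 5, 3, 0]

Message polynomial: m(x) = 9 + 8·x (mod 11).
For each evaluation point α_i, compute m(α_i) mod 11:
  α_1 = 7: Horner steps 8 → 10, so m(7) = 10.
  α_2 = 8: Horner steps 8 → 7, so m(8) = 7.
  α_3 = 5: Horner steps 8 → 5, so m(5) = 5.
  α_4 = 2: Horner steps 8 → 3, so m(2) = 3.
  α_5 = 3: Horner steps 8 → 0, so m(3) = 0.
Codeword c = [10, 7, 5, 3, 0] ∈ F_11^5.


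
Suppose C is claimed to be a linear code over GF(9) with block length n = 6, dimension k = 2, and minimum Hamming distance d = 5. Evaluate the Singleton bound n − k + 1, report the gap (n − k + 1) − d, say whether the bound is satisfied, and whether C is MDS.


Singleton RHS = n − k + 1 = 5, slack = 0, bound satisfied, MDS.

Singleton bound: d ≤ n − k + 1.
Here n = 6, k = 2, so n − k + 1 = 5.
Given d = 5, check d ≤ 5: YES.
Slack = (n − k + 1) − d = 0.
The code is MDS (slack = 0).
Description: the claimed parameters are [6, 2, 5]_9; such a code would be MDS (meets Singleton bound).


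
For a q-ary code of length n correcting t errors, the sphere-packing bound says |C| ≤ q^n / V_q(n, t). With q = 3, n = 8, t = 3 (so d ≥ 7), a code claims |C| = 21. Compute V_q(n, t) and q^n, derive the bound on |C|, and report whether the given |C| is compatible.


V_q(n, t) = 577, q^n = 6561, Hamming bound = 11, |C| = 21 > bound (violated).

Step 1: Compute V_q(n, t) = Σ_{j=0}^3 C(n, j) (q−1)^j.
  j = 0: C(8,0)·(2)^0 = 1·1 = 1.
  j = 1: C(8,1)·(2)^1 = 8·2 = 16.
  j = 2: C(8,2)·(2)^2 = 28·4 = 112.
  j = 3: C(8,3)·(2)^3 = 56·8 = 448.
  V_q(n, t) = 1 + 16 + 112 + 448 = 577.
Step 2: q^n = 3^8 = 6561.
Step 3: Hamming bound ⌊q^n / V_q(n,t)⌋ = ⌊6561/577⌋ = 11.
Step 4: Compare |C| = 21 to 11: violated.
The claimed |C| lies above the Hamming bound, so no 3-ary code of length 8 with d ≥ 7 can have 21 codewords.


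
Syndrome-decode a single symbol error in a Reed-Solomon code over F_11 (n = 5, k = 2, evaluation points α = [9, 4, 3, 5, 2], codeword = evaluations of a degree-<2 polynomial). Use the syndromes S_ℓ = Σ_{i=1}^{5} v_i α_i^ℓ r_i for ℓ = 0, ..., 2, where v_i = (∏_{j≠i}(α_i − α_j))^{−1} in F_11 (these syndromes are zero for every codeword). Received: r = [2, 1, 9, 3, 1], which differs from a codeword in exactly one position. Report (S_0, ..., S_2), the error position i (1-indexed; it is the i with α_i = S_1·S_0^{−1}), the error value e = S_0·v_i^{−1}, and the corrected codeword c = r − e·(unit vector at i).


S = (5, 9, 3), error at position 2, error magnitude e = 6, c = [2, 6, 9, 3, 1].

Step 1: column multipliers v_i = (∏_{j≠i}(α_i − α_j))^{−1} mod 11.
  i = 1 (α = 9): (9−4)(9−3)(9−5)(9−2) = 5·6·4·7 = 840 ≡ 4, so v_1 = 4^{−1} = 3 (mod 11).
  i = 2 (α = 4): (4−9)(4−3)(4−5)(4−2) = (−5)·1·(−1)·2 = 10 ≡ 10, so v_2 = 10^{−1} = 10 (mod 11).
  i = 3 (α = 3): (3−9)(3−4)(3−5)(3−2) = (−6)·(−1)·(−2)·1 = −12 ≡ 10, so v_3 = 10^{−1} = 10 (mod 11).
  i = 4 (α = 5): (5−9)(5−4)(5−3)(5−2) = (−4)·1·2·3 = −24 ≡ 9, so v_4 = 9^{−1} = 5 (mod 11).
  i = 5 (α = 2): (2−9)(2−4)(2−3)(2−5) = (−7)·(−2)·(−1)·(−3) = 42 ≡ 9, so v_5 = 9^{−1} = 5 (mod 11).
  v = [3, 10, 10, 5, 5].
Step 2: syndromes of r = [2, 1, 9, 3, 1] (all sums mod 11).
  S_0 = Σ v_i r_i = 3·2 + 10·1 + 10·9 + 5·3 + 5·1 = 126 ≡ 5.
  S_1 = Σ v_i α_i r_i = 3·9·2 + 10·4·1 + 10·3·9 + 5·5·3 + 5·2·1 = 449 ≡ 9.
  α_i^2 mod 11 = [4, 5, 9, 3, 4].
  S_2 = Σ v_i α_i^2 r_i = 3·4·2 + 10·5·1 + 10·9·9 + 5·3·3 + 5·4·1 = 949 ≡ 3.
  S = (5, 9, 3) ≠ 0, so r is not a codeword (an error is present).
Step 3: locate the error. For a single error e at position i, S_ℓ = v_i·e·α_i^ℓ, so α_err = S_1/S_0.
  S_0^{−1} = 5^{−1} = 9 (mod 11), so α_err = 9·9 = 81 ≡ 4 = α_2. Error position i = 2.
  Consistency check: S_2/S_1 = 3·5 = 15 ≡ 4 = α_err ✓ (single-error assumption holds).
Step 4: error magnitude e = S_0/v_2 = S_0·∏_{j≠2}(α_2 − α_j) = 5·10 = 50 ≡ 6 (mod 11).
Step 5: correct position 2: c_2 = r_2 − e = 1 − 6 ≡ 6 (mod 11). Hence c = [2, 6, 9, 3, 1].
  Check: interpolating c through the α_i gives m(x) = 7 + 8·x (degree < 2) with m(α_i) = c_i for every i, so c is indeed a codeword.


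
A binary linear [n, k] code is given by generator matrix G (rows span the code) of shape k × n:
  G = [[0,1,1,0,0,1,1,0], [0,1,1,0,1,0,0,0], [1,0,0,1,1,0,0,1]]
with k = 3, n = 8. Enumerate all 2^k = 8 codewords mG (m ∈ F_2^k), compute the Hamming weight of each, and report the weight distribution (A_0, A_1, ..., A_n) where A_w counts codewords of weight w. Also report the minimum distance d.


Weight distribution: A_0 = 1, A_3 = 2, A_4 = 2, A_5 = 2, A_8 = 1. Minimum distance d = 3.

Enumerate all 2^3 = 8 messages m ∈ F_2^3.
For each, compute codeword c = mG in F_2^8, then tally its weight.
  m = 000 → c = 00000000, weight = 0.
  m = 100 → c = 01100110, weight = 4.
  m = 010 → c = 01101000, weight = 3.
  m = 110 → c = 00001110, weight = 3.
  m = 001 → c = 10011001, weight = 4.
  m = 101 → c = 11111111, weight = 8.
  m = 011 → c = 11110001, weight = 5.
  m = 111 → c = 10010111, weight = 5.
Tally weights:
  weight 0: 1 codewords.
  weight 3: 2 codewords.
  weight 4: 2 codewords.
  weight 5: 2 codewords.
  weight 8: 1 codewords.
Minimum distance d = smallest w > 0 with A_w > 0 = 3.
Sanity: Σ A_w = 8 = 2^3 = 8 ✓.


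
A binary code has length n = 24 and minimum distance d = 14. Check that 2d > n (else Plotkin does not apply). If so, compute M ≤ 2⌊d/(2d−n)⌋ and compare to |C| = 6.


Plotkin bound M ≤ 6; given |C| = 6 ≤ bound (satisfied).

Check applicability: 2d = 28, n = 24.
2d − n = 4 > 0, so Plotkin applies.
Compute d/(2d−n) = 14/4 ≈ 3.5000.
⌊d/(2d−n)⌋ = 3.
Plotkin bound: M ≤ 2·3 = 6.
Given |C| = 6, check: satisfied.
This |C| is at the Plotkin bound.


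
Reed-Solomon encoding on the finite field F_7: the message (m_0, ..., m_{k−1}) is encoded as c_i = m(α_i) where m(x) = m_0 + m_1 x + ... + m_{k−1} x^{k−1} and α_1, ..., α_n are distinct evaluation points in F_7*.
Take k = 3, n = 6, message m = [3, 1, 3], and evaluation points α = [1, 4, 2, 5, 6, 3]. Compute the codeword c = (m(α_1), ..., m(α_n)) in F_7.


c = [0, 6, 3, 6, 5, 5]

Message polynomial: m(x) = 3 + 1·x + 3·x^2 (mod 7).
For each evaluation point α_i, compute m(α_i) mod 7:
  α_1 = 1: Horner steps 3 → 4 → 0, so m(1) = 0.
  α_2 = 4: Horner steps 3 → 6 → 6, so m(4) = 6.
  α_3 = 2: Horner steps 3 → 0 → 3, so m(2) = 3.
  α_4 = 5: Horner steps 3 → 2 → 6, so m(5) = 6.
  α_5 = 6: Horner steps 3 → 5 → 5, so m(6) = 5.
  α_6 = 3: Horner steps 3 → 3 → 5, so m(3) = 5.
Codeword c = [0, 6, 3, 6, 5, 5] ∈ F_7^6.


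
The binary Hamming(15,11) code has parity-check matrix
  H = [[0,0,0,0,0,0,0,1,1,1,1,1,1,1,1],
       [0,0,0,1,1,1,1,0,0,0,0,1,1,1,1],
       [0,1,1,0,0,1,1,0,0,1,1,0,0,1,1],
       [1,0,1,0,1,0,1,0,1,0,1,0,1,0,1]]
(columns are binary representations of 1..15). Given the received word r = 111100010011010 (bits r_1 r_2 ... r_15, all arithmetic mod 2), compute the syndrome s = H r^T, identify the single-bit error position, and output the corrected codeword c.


s = (0, 1, 0, 1)^T, error position = 5, corrected codeword c = 111110010011010

Compute s = H r^T mod 2 one row at a time:
  s_1 = 1 + 0 + 0 + 1 + 1 + 0 + 1 + 0 = 4 ≡ 0 (mod 2).
  s_2 = 1 + 0 + 0 + 0 + 1 + 0 + 1 + 0 = 3 ≡ 1 (mod 2).
  s_3 = 1 + 1 + 0 + 0 + 0 + 1 + 1 + 0 = 4 ≡ 0 (mod 2).
  s_4 = 1 + 1 + 0 + 0 + 0 + 1 + 0 + 0 = 3 ≡ 1 (mod 2).
s = (0, 1, 0, 1)^T — this equals column 5 of H (binary 0101), so error is at position 5.
Correct: flip bit 5 of r = 111100010011010 to get c = 111110010011010.


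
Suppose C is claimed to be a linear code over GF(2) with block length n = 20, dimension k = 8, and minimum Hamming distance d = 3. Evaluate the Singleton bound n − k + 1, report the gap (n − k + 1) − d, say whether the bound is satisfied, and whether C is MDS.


Singleton RHS = n − k + 1 = 13, slack = 10, bound satisfied, not MDS.

Singleton bound: d ≤ n − k + 1.
Here n = 20, k = 8, so n − k + 1 = 13.
Given d = 3, check d ≤ 13: YES.
Slack = (n − k + 1) − d = 10.
The code is NOT MDS (slack = 10 > 0).
Description: the claimed parameters are [20, 8, 3]_2; such a code would be non-MDS.


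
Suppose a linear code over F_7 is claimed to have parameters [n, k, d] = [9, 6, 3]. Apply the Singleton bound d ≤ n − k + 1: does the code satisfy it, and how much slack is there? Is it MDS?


Singleton RHS = n − k + 1 = 4, slack = 1, bound satisfied, not MDS.

Singleton bound: d ≤ n − k + 1.
Here n = 9, k = 6, so n − k + 1 = 4.
Given d = 3, check d ≤ 4: YES.
Slack = (n − k + 1) − d = 1.
The code is NOT MDS (slack = 1 > 0).
Description: the claimed parameters are [9, 6, 3]_7; such a code would be non-MDS.


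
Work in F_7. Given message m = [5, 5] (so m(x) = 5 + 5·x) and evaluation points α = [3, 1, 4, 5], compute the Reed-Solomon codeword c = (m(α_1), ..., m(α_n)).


c = [6, 3, 4, 2]

Message polynomial: m(x) = 5 + 5·x (mod 7).
For each evaluation point α_i, compute m(α_i) mod 7:
  α_1 = 3: Horner steps 5 → 6, so m(3) = 6.
  α_2 = 1: Horner steps 5 → 3, so m(1) = 3.
  α_3 = 4: Horner steps 5 → 4, so m(4) = 4.
  α_4 = 5: Horner steps 5 → 2, so m(5) = 2.
Codeword c = [6, 3, 4, 2] ∈ F_7^4.


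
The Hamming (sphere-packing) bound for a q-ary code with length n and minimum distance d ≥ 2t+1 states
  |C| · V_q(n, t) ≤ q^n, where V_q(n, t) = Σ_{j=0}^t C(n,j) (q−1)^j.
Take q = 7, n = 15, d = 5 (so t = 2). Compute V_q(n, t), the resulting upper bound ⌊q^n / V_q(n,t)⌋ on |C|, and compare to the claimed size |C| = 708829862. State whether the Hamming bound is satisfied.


V_q(n, t) = 3871, q^n = 4747561509943, Hamming bound = 1226443169, |C| = 708829862 ≤ bound (satisfied).

Step 1: Compute V_q(n, t) = Σ_{j=0}^2 C(n, j) (q−1)^j.
  j = 0: C(15,0)·(6)^0 = 1·1 = 1.
  j = 1: C(15,1)·(6)^1 = 15·6 = 90.
  j = 2: C(15,2)·(6)^2 = 105·36 = 3780.
  V_q(n, t) = 1 + 90 + 3780 = 3871.
Step 2: q^n = 7^15 = 4747561509943.
Step 3: Hamming bound ⌊q^n / V_q(n,t)⌋ = ⌊4747561509943/3871⌋ = 1226443169.
Step 4: Compare |C| = 708829862 to 1226443169: satisfied.
The claimed |C| lies below the Hamming bound.


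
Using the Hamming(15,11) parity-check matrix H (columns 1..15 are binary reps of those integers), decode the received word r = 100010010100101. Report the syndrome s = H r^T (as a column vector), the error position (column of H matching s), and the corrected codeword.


s = (0, 1, 0, 0)^T, error position = 4, corrected codeword c = 100110010100101

Compute s = H r^T mod 2 one row at a time:
  s_1 = 1 + 0 + 1 + 0 + 0 + 1 + 0 + 1 = 4 ≡ 0 (mod 2).
  s_2 = 0 + 1 + 0 + 0 + 0 + 1 + 0 + 1 = 3 ≡ 1 (mod 2).
  s_3 = 0 + 0 + 0 + 0 + 1 + 0 + 0 + 1 = 2 ≡ 0 (mod 2).
  s_4 = 1 + 0 + 1 + 0 + 0 + 0 + 1 + 1 = 4 ≡ 0 (mod 2).
s = (0, 1, 0, 0)^T — this equals column 4 of H (binary 0100), so error is at position 4.
Correct: flip bit 4 of r = 100010010100101 to get c = 100110010100101.


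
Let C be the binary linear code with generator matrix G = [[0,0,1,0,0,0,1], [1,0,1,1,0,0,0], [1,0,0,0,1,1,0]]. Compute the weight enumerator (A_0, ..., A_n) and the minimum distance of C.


Weight distribution: A_0 = 1, A_2 = 1, A_3 = 3, A_4 = 2, A_5 = 1. Minimum distance d = 2.

Enumerate all 2^3 = 8 messages m ∈ F_2^3.
For each, compute codeword c = mG in F_2^7, then tally its weight.
  m = 000 → c = 0000000, weight = 0.
  m = 100 → c = 0010001, weight = 2.
  m = 010 → c = 1011000, weight = 3.
  m = 110 → c = 1001001, weight = 3.
  m = 001 → c = 1000110, weight = 3.
  m = 101 → c = 1010111, weight = 5.
  m = 011 → c = 0011110, weight = 4.
  m = 111 → c = 0001111, weight = 4.
Tally weights:
  weight 0: 1 codewords.
  weight 2: 1 codewords.
  weight 3: 3 codewords.
  weight 4: 2 codewords.
  weight 5: 1 codewords.
Minimum distance d = smallest w > 0 with A_w > 0 = 2.
Sanity: Σ A_w = 8 = 2^3 = 8 ✓.


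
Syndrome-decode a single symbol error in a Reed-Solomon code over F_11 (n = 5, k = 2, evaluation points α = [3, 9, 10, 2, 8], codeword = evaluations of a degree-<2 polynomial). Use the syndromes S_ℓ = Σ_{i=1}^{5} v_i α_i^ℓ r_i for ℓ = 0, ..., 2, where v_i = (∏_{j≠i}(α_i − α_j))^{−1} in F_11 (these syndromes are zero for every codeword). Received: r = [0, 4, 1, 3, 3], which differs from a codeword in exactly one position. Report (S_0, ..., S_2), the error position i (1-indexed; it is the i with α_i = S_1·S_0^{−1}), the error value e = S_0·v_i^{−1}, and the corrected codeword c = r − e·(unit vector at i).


S = (8, 9, 6), error at position 5, error magnitude e = 7, c = [0, 4, 1, 3, 7].

Step 1: column multipliers v_i = (∏_{j≠i}(α_i − α_j))^{−1} mod 11.
  i = 1 (α = 3): (3−9)(3−10)(3−2)(3−8) = (−6)·(−7)·1·(−5) = −210 ≡ 10, so v_1 = 10^{−1} = 10 (mod 11).
  i = 2 (α = 9): (9−3)(9−10)(9−2)(9−8) = 6·(−1)·7·1 = −42 ≡ 2, so v_2 = 2^{−1} = 6 (mod 11).
  i = 3 (α = 10): (10−3)(10−9)(10−2)(10−8) = 7·1·8·2 = 112 ≡ 2, so v_3 = 2^{−1} = 6 (mod 11).
  i = 4 (α = 2): (2−3)(2−9)(2−10)(2−8) = (−1)·(−7)·(−8)·(−6) = 336 ≡ 6, so v_4 = 6^{−1} = 2 (mod 11).
  i = 5 (α = 8): (8−3)(8−9)(8−10)(8−2) = 5·(−1)·(−2)·6 = 60 ≡ 5, so v_5 = 5^{−1} = 9 (mod 11).
  v = [10, 6, 6, 2, 9].
Step 2: syndromes of r = [0, 4, 1, 3, 3] (all sums mod 11).
  S_0 = Σ v_i r_i = 10·0 + 6·4 + 6·1 + 2·3 + 9·3 = 63 ≡ 8.
  S_1 = Σ v_i α_i r_i = 10·3·0 + 6·9·4 + 6·10·1 + 2·2·3 + 9·8·3 = 504 ≡ 9.
  α_i^2 mod 11 = [9, 4, 1, 4, 9].
  S_2 = Σ v_i α_i^2 r_i = 10·9·0 + 6·4·4 + 6·1·1 + 2·4·3 + 9·9·3 = 369 ≡ 6.
  S = (8, 9, 6) ≠ 0, so r is not a codeword (an error is present).
Step 3: locate the error. For a single error e at position i, S_ℓ = v_i·e·α_i^ℓ, so α_err = S_1/S_0.
  S_0^{−1} = 8^{−1} = 7 (mod 11), so α_err = 9·7 = 63 ≡ 8 = α_5. Error position i = 5.
  Consistency check: S_2/S_1 = 6·5 = 30 ≡ 8 = α_err ✓ (single-error assumption holds).
Step 4: error magnitude e = S_0/v_5 = S_0·∏_{j≠5}(α_5 − α_j) = 8·5 = 40 ≡ 7 (mod 11).
Step 5: correct position 5: c_5 = r_5 − e = 3 − 7 ≡ 7 (mod 11). Hence c = [0, 4, 1, 3, 7].
  Check: interpolating c through the α_i gives m(x) = 9 + 8·x (degree < 2) with m(α_i) = c_i for every i, so c is indeed a codeword.


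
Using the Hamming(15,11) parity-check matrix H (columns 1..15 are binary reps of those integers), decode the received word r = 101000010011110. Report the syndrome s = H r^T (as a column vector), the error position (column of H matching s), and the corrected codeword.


s = (1, 1, 1, 0)^T, error position = 14, corrected codeword c = 101000010011100

Compute s = H r^T mod 2 one row at a time:
  s_1 = 1 + 0 + 0 + 1 + 1 + 1 + 1 + 0 = 5 ≡ 1 (mod 2).
  s_2 = 0 + 0 + 0 + 0 + 1 + 1 + 1 + 0 = 3 ≡ 1 (mod 2).
  s_3 = 0 + 1 + 0 + 0 + 0 + 1 + 1 + 0 = 3 ≡ 1 (mod 2).
  s_4 = 1 + 1 + 0 + 0 + 0 + 1 + 1 + 0 = 4 ≡ 0 (mod 2).
s = (1, 1, 1, 0)^T — this equals column 14 of H (binary 1110), so error is at position 14.
Correct: flip bit 14 of r = 101000010011110 to get c = 101000010011100.


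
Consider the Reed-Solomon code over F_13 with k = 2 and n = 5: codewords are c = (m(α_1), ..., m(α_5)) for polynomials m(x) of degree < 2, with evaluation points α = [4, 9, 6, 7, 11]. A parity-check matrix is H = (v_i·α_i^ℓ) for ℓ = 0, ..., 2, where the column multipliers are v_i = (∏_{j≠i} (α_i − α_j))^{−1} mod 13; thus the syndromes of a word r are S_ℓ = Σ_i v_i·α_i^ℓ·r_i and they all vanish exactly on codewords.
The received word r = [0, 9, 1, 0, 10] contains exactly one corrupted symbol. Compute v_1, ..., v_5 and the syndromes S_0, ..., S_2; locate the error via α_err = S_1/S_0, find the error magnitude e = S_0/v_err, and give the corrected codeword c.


S = (4, 2, 1), error at position 4, error magnitude e = 5, c = [0, 9, 1, 8, 10].

Step 1: column multipliers v_i = (∏_{j≠i}(α_i − α_j))^{−1} mod 13.
  i = 1 (α = 4): (4−9)(4−6)(4−7)(4−11) = (−5)·(−2)·(−3)·(−7) = 210 ≡ 2, so v_1 = 2^{−1} = 7 (mod 13).
  i = 2 (α = 9): (9−4)(9−6)(9−7)(9−11) = 5·3·2·(−2) = −60 ≡ 5, so v_2 = 5^{−1} = 8 (mod 13).
  i = 3 (α = 6): (6−4)(6−9)(6−7)(6−11) = 2·(−3)·(−1)·(−5) = −30 ≡ 9, so v_3 = 9^{−1} = 3 (mod 13).
  i = 4 (α = 7): (7−4)(7−9)(7−6)(7−11) = 3·(−2)·1·(−4) = 24 ≡ 11, so v_4 = 11^{−1} = 6 (mod 13).
  i = 5 (α = 11): (11−4)(11−9)(11−6)(11−7) = 7·2·5·4 = 280 ≡ 7, so v_5 = 7^{−1} = 2 (mod 13).
  v = [7, 8, 3, 6, 2].
Step 2: syndromes of r = [0, 9, 1, 0, 10] (all sums mod 13).
  S_0 = Σ v_i r_i = 7·0 + 8·9 + 3·1 + 6·0 + 2·10 = 95 ≡ 4.
  S_1 = Σ v_i α_i r_i = 7·4·0 + 8·9·9 + 3·6·1 + 6·7·0 + 2·11·10 = 886 ≡ 2.
  α_i^2 mod 13 = [3, 3, 10, 10, 4].
  S_2 = Σ v_i α_i^2 r_i = 7·3·0 + 8·3·9 + 3·10·1 + 6·10·0 + 2·4·10 = 326 ≡ 1.
  S = (4, 2, 1) ≠ 0, so r is not a codeword (an error is present).
Step 3: locate the error. For a single error e at position i, S_ℓ = v_i·e·α_i^ℓ, so α_err = S_1/S_0.
  S_0^{−1} = 4^{−1} = 10 (mod 13), so α_err = 2·10 = 20 ≡ 7 = α_4. Error position i = 4.
  Consistency check: S_2/S_1 = 1·7 = 7 ≡ 7 = α_err ✓ (single-error assumption holds).
Step 4: error magnitude e = S_0/v_4 = S_0·∏_{j≠4}(α_4 − α_j) = 4·11 = 44 ≡ 5 (mod 13).
Step 5: correct position 4: c_4 = r_4 − e = 0 − 5 ≡ 8 (mod 13). Hence c = [0, 9, 1, 8, 10].
  Check: interpolating c through the α_i gives m(x) = 11 + 7·x (degree < 2) with m(α_i) = c_i for every i, so c is indeed a codeword.


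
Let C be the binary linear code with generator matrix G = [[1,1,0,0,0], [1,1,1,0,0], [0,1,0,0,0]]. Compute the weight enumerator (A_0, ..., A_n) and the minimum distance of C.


Weight distribution: A_0 = 1, A_1 = 3, A_2 = 3, A_3 = 1. Minimum distance d = 1.

Enumerate all 2^3 = 8 messages m ∈ F_2^3.
For each, compute codeword c = mG in F_2^5, then tally its weight.
  m = 000 → c = 00000, weight = 0.
  m = 100 → c = 11000, weight = 2.
  m = 010 → c = 11100, weight = 3.
  m = 110 → c = 00100, weight = 1.
  m = 001 → c = 01000, weight = 1.
  m = 101 → c = 10000, weight = 1.
  m = 011 → c = 10100, weight = 2.
  m = 111 → c = 01100, weight = 2.
Tally weights:
  weight 0: 1 codewords.
  weight 1: 3 codewords.
  weight 2: 3 codewords.
  weight 3: 1 codewords.
Minimum distance d = smallest w > 0 with A_w > 0 = 1.
Sanity: Σ A_w = 8 = 2^3 = 8 ✓.


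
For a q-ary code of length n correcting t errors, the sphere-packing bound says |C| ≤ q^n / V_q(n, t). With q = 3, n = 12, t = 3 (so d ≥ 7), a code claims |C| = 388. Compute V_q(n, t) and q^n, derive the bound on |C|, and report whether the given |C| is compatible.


V_q(n, t) = 2049, q^n = 531441, Hamming bound = 259, |C| = 388 > bound (violated).

Step 1: Compute V_q(n, t) = Σ_{j=0}^3 C(n, j) (q−1)^j.
  j = 0: C(12,0)·(2)^0 = 1·1 = 1.
  j = 1: C(12,1)·(2)^1 = 12·2 = 24.
  j = 2: C(12,2)·(2)^2 = 66·4 = 264.
  j = 3: C(12,3)·(2)^3 = 220·8 = 1760.
  V_q(n, t) = 1 + 24 + 264 + 1760 = 2049.
Step 2: q^n = 3^12 = 531441.
Step 3: Hamming bound ⌊q^n / V_q(n,t)⌋ = ⌊531441/2049⌋ = 259.
Step 4: Compare |C| = 388 to 259: violated.
The claimed |C| lies above the Hamming bound, so no 3-ary code of length 12 with d ≥ 7 can have 388 codewords.


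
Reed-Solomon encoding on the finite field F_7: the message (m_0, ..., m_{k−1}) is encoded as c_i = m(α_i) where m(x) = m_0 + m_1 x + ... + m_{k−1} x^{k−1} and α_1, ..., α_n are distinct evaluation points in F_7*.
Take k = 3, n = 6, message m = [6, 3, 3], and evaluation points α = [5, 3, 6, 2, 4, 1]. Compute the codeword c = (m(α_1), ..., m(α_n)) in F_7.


c = [5, 0, 6, 3, 3, 5]

Message polynomial: m(x) = 6 + 3·x + 3·x^2 (mod 7).
For each evaluation point α_i, compute m(α_i) mod 7:
  α_1 = 5: Horner steps 3 → 4 → 5, so m(5) = 5.
  α_2 = 3: Horner steps 3 → 5 → 0, so m(3) = 0.
  α_3 = 6: Horner steps 3 → 0 → 6, so m(6) = 6.
  α_4 = 2: Horner steps 3 → 2 → 3, so m(2) = 3.
  α_5 = 4: Horner steps 3 → 1 → 3, so m(4) = 3.
  α_6 = 1: Horner steps 3 → 6 → 5, so m(1) = 5.
Codeword c = [5, 0, 6, 3, 3, 5] ∈ F_7^6.


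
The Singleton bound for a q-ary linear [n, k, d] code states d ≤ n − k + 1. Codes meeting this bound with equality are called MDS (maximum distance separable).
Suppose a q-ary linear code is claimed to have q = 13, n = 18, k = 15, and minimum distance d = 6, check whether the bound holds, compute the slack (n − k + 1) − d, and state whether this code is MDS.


Singleton RHS = n − k + 1 = 4, slack = -2, bound violated (no such code; not MDS).

Singleton bound: d ≤ n − k + 1.
Here n = 18, k = 15, so n − k + 1 = 4.
Given d = 6, check d ≤ 4: NO.
Slack = (n − k + 1) − d = -2.
The slack is negative: d = 6 exceeds n − k + 1 = 4 by 2, so the Singleton bound is violated and no linear [18, 15, 6]_13 code can exist. In particular it is not MDS (MDS requires d = n − k + 1 exactly).
Description: the claimed parameters are [18, 15, 6]_13; such a code would be impossible (violates the Singleton bound).


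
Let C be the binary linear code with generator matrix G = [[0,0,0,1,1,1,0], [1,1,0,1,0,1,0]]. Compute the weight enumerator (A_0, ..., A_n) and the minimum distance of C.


Weight distribution: A_0 = 1, A_3 = 2, A_4 = 1. Minimum distance d = 3.

Enumerate all 2^2 = 4 messages m ∈ F_2^2.
For each, compute codeword c = mG in F_2^7, then tally its weight.
  m = 00 → c = 0000000, weight = 0.
  m = 10 → c = 0001110, weight = 3.
  m = 01 → c = 1101010, weight = 4.
  m = 11 → c = 1100100, weight = 3.
Tally weights:
  weight 0: 1 codewords.
  weight 3: 2 codewords.
  weight 4: 1 codewords.
Minimum distance d = smallest w > 0 with A_w > 0 = 3.
Sanity: Σ A_w = 4 = 2^2 = 4 ✓.


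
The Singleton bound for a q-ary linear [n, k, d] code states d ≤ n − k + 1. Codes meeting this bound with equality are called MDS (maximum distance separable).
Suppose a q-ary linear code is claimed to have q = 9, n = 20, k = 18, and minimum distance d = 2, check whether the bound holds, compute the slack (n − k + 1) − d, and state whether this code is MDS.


Singleton RHS = n − k + 1 = 3, slack = 1, bound satisfied, not MDS.

Singleton bound: d ≤ n − k + 1.
Here n = 20, k = 18, so n − k + 1 = 3.
Given d = 2, check d ≤ 3: YES.
Slack = (n − k + 1) − d = 1.
The code is NOT MDS (slack = 1 > 0).
Description: the claimed parameters are [20, 18, 2]_9; such a code would be non-MDS.
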